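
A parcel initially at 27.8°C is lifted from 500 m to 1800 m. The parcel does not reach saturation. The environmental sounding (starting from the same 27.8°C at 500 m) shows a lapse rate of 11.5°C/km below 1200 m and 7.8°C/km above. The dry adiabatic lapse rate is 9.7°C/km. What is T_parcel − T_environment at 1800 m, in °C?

+0.12°C (parcel warmer than environment)

Parcel:
  500 → 1800 m (dry, 9.7°C/km): ΔT = -9.7 × 1.3 = -12.61°C → T = 15.19°C
Environment:
  500 → 1200 m (environment, lower layer, 11.5°C/km): ΔT = -11.5 × 0.7 = -8.05°C → T = 19.75°C
  1200 → 1800 m (environment, upper layer, 7.8°C/km): ΔT = -7.8 × 0.6 = -4.68°C → T = 15.07°C
T_parcel − T_env = 15.19 − 15.07 = +0.12°C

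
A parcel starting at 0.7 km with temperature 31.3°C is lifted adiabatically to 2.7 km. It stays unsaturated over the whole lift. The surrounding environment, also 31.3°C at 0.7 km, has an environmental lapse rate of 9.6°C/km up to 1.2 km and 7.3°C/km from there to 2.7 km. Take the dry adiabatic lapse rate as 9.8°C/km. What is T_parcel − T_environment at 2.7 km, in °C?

-3.85°C (parcel cooler than environment)

Parcel:
  700–2700 m, dry: Δz = 2 km ⇒ ΔT = -19.6°C; T = 11.7°C
Environment:
  700–1200 m, environment, lower layer: Δz = 0.5 km ⇒ ΔT = -4.8°C; T = 26.5°C
  1200–2700 m, environment, upper layer: Δz = 1.5 km ⇒ ΔT = -10.95°C; T = 15.55°C
T_parcel − T_env = 11.7 − 15.55 = -3.85°C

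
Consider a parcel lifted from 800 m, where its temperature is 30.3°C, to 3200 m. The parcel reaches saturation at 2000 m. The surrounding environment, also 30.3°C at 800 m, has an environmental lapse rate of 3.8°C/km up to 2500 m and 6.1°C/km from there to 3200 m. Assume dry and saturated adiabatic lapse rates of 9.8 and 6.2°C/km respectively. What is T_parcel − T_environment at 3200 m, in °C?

Parcel:
  800–2000 m, dry: Δz = 1.2 km ⇒ ΔT = -11.76°C; T = 18.54°C
  2000–3200 m, saturated: Δz = 1.2 km ⇒ ΔT = -7.44°C; T = 11.1°C
Environment:
  800–2500 m, environment, lower layer: Δz = 1.7 km ⇒ ΔT = -6.46°C; T = 23.84°C
  2500–3200 m, environment, upper layer: Δz = 0.7 km ⇒ ΔT = -4.27°C; T = 19.57°C
T_parcel − T_env = 11.1 − 19.57 = -8.47°C

-8.47°C (parcel cooler than environment)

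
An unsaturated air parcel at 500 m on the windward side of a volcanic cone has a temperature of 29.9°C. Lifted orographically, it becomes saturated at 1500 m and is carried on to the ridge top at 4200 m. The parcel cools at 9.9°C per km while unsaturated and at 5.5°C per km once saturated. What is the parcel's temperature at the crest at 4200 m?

500 → 1500 m (dry, 9.9°C/km): ΔT = -9.9 × 1 = -9.9°C → T = 20°C
1500 → 4200 m (saturated, 5.5°C/km): ΔT = -5.5 × 2.7 = -14.85°C → T = 5.15°C

5.15°C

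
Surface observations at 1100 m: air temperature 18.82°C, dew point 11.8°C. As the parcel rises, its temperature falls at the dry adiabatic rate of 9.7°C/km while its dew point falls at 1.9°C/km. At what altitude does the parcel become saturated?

T and T_d converge at 9.7 − 1.9 = 7.8°C per km
Height above start = (18.82 − 11.8) / 7.8 = 0.9 km
LCL altitude = 1100 m + 900 m = 2000 m

2000 m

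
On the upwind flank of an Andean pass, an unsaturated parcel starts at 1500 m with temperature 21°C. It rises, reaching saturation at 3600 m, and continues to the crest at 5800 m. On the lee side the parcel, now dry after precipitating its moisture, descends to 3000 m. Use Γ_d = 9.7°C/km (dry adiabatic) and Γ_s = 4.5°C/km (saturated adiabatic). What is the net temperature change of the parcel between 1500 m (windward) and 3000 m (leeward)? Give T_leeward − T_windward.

-3.11°C

1500–3600 m, dry: Δz = 2.1 km ⇒ ΔT = -20.37°C; T = 0.63°C
3600–5800 m, saturated: Δz = 2.2 km ⇒ ΔT = -9.9°C; T = -9.27°C
5800–3000 m, dry descent: Δz = 2.8 km ⇒ ΔT = +27.16°C; T = 17.89°C
Net change vs windward start: 17.89 − 21 = -3.11°C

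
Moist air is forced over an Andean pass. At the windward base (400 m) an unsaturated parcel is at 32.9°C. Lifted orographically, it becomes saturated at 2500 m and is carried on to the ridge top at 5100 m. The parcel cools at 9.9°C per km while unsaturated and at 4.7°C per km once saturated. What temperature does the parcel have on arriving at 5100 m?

From 400 m to 2500 m (dry): cools by 9.9 × 2.1 = 20.79°C, giving 12.11°C.
From 2500 m to 5100 m (saturated): cools by 4.7 × 2.6 = 12.22°C, giving -0.11°C.

-0.11°C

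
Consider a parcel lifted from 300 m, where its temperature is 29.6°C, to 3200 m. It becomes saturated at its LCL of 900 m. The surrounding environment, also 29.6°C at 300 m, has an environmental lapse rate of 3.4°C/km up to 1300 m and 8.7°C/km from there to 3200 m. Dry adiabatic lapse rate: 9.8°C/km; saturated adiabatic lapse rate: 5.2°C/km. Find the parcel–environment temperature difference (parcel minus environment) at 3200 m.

Parcel:
  From 300 m to 900 m (dry): cools by 9.8 × 0.6 = 5.88°C, giving 23.72°C.
  From 900 m to 3200 m (saturated): cools by 5.2 × 2.3 = 11.96°C, giving 11.76°C.
Environment:
  From 300 m to 1300 m (environment, lower layer): cools by 3.4 × 1 = 3.4°C, giving 26.2°C.
  From 1300 m to 3200 m (environment, upper layer): cools by 8.7 × 1.9 = 16.53°C, giving 9.67°C.
T_parcel − T_env = 11.76 − 9.67 = +2.09°C

+2.09°C (parcel warmer than environment)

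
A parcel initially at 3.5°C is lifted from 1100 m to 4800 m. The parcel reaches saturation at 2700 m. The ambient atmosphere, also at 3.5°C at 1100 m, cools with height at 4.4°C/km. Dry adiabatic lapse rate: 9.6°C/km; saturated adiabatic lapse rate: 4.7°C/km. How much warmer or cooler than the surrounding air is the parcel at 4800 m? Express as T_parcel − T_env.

-8.95°C (parcel cooler than environment)

Parcel:
  From 1100 m to 2700 m (dry): cools by 9.6 × 1.6 = 15.36°C, giving -11.86°C.
  From 2700 m to 4800 m (saturated): cools by 4.7 × 2.1 = 9.87°C, giving -21.73°C.
Environment:
  From 1100 m to 4800 m (environment): cools by 4.4 × 3.7 = 16.28°C, giving -12.78°C.
T_parcel − T_env = -21.73 − (-12.78) = -8.95°C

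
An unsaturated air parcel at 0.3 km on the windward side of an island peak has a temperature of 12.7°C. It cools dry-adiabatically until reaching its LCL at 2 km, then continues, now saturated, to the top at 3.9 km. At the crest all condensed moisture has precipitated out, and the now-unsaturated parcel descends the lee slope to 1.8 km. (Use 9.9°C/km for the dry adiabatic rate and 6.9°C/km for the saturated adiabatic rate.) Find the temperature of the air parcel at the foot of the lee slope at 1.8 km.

3.55°C

300 → 2000 m (dry, 9.9°C/km): ΔT = -9.9 × 1.7 = -16.83°C → T = -4.13°C
2000 → 3900 m (saturated, 6.9°C/km): ΔT = -6.9 × 1.9 = -13.11°C → T = -17.24°C
3900 → 1800 m (dry descent, 9.9°C/km): ΔT = +9.9 × 2.1 = +20.79°C → T = 3.55°C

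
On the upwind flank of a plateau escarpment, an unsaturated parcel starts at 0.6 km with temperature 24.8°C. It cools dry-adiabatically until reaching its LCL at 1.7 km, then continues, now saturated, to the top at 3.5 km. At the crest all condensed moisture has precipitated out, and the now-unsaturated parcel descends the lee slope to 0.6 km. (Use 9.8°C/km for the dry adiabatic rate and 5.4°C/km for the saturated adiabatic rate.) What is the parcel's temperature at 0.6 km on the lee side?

32.72°C

From 600 m to 1700 m (dry): cools by 9.8 × 1.1 = 10.78°C, giving 14.02°C.
From 1700 m to 3500 m (saturated): cools by 5.4 × 1.8 = 9.72°C, giving 4.3°C.
From 3500 m to 600 m (dry descent): warms by 9.8 × 2.9 = 28.42°C, giving 32.72°C.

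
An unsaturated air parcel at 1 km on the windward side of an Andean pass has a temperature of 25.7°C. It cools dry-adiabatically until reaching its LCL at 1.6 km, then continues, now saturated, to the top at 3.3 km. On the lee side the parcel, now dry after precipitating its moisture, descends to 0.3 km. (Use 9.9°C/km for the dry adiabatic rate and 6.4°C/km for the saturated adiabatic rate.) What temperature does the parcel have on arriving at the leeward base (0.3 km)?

38.58°C

1000 → 1600 m (dry, 9.9°C/km): ΔT = -9.9 × 0.6 = -5.94°C → T = 19.76°C
1600 → 3300 m (saturated, 6.4°C/km): ΔT = -6.4 × 1.7 = -10.88°C → T = 8.88°C
3300 → 300 m (dry descent, 9.9°C/km): ΔT = +9.9 × 3 = +29.7°C → T = 38.58°C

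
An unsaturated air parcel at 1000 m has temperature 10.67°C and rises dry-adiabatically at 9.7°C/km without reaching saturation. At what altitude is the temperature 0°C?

2100 m

Height above start = (10.67 − 0) / 9.7 = 1.1 km
Altitude = 1000 m + 1100 m = 2100 m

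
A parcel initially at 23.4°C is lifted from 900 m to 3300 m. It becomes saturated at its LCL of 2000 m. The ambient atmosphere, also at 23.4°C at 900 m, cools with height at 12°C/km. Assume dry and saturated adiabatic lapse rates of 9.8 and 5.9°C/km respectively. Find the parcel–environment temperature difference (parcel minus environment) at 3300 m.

+10.35°C (parcel warmer than environment)

Parcel:
  900–2000 m, dry: Δz = 1.1 km ⇒ ΔT = -10.78°C; T = 12.62°C
  2000–3300 m, saturated: Δz = 1.3 km ⇒ ΔT = -7.67°C; T = 4.95°C
Environment:
  900–3300 m, environment: Δz = 2.4 km ⇒ ΔT = -28.8°C; T = -5.4°C
T_parcel − T_env = 4.95 − (-5.4) = +10.35°C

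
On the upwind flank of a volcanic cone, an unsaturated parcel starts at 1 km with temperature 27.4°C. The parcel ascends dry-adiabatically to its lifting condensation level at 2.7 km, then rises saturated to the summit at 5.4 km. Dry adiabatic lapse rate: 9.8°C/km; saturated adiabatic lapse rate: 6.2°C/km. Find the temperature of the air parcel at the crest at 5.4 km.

-6°C

1000 → 2700 m (dry, 9.8°C/km): ΔT = -9.8 × 1.7 = -16.66°C → T = 10.74°C
2700 → 5400 m (saturated, 6.2°C/km): ΔT = -6.2 × 2.7 = -16.74°C → T = -6°C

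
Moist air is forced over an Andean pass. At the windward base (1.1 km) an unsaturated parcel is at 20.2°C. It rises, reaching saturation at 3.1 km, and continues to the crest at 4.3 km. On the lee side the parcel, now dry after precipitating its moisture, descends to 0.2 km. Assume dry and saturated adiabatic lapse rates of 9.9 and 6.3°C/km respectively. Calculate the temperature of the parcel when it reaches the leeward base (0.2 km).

33.43°C

1100 → 3100 m (dry, 9.9°C/km): ΔT = -9.9 × 2 = -19.8°C → T = 0.4°C
3100 → 4300 m (saturated, 6.3°C/km): ΔT = -6.3 × 1.2 = -7.56°C → T = -7.16°C
4300 → 200 m (dry descent, 9.9°C/km): ΔT = +9.9 × 4.1 = +40.59°C → T = 33.43°C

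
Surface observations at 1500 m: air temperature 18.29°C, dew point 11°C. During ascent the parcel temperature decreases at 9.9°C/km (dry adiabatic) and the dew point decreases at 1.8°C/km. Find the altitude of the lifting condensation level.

2400 m

T and T_d converge at 9.9 − 1.8 = 8.1°C per km
Height above start = (18.29 − 11) / 8.1 = 0.9 km
LCL altitude = 1500 m + 900 m = 2400 m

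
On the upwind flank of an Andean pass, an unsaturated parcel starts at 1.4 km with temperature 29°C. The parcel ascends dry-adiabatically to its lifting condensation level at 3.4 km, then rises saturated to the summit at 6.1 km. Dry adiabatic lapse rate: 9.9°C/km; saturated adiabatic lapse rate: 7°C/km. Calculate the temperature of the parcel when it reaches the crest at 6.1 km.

1400–3400 m, dry: Δz = 2 km ⇒ ΔT = -19.8°C; T = 9.2°C
3400–6100 m, saturated: Δz = 2.7 km ⇒ ΔT = -18.9°C; T = -9.7°C

-9.7°C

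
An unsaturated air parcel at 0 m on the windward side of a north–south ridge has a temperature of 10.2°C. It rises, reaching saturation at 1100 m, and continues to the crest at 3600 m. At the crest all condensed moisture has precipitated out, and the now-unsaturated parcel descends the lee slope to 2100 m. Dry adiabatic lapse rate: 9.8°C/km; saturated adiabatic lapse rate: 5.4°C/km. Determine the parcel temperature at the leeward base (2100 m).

0.62°C

From 0 m to 1100 m (dry): cools by 9.8 × 1.1 = 10.78°C, giving -0.58°C.
From 1100 m to 3600 m (saturated): cools by 5.4 × 2.5 = 13.5°C, giving -14.08°C.
From 3600 m to 2100 m (dry descent): warms by 9.8 × 1.5 = 14.7°C, giving 0.62°C.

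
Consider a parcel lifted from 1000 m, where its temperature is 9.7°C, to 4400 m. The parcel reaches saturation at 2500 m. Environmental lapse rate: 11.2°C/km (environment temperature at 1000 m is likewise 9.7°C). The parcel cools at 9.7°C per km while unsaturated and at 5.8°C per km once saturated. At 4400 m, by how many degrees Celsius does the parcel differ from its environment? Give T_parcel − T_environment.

+12.51°C (parcel warmer than environment)

Parcel:
  1000 → 2500 m (dry, 9.7°C/km): ΔT = -9.7 × 1.5 = -14.55°C → T = -4.85°C
  2500 → 4400 m (saturated, 5.8°C/km): ΔT = -5.8 × 1.9 = -11.02°C → T = -15.87°C
Environment:
  1000 → 4400 m (environment, 11.2°C/km): ΔT = -11.2 × 3.4 = -38.08°C → T = -28.38°C
T_parcel − T_env = -15.87 − (-28.38) = +12.51°C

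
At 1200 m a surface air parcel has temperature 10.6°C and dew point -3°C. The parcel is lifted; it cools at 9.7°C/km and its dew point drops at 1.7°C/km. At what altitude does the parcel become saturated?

2900 m

T and T_d converge at 9.7 − 1.7 = 8°C per km
Height above start = (10.6 − (-3)) / 8 = 1.7 km
LCL altitude = 1200 m + 1700 m = 2900 m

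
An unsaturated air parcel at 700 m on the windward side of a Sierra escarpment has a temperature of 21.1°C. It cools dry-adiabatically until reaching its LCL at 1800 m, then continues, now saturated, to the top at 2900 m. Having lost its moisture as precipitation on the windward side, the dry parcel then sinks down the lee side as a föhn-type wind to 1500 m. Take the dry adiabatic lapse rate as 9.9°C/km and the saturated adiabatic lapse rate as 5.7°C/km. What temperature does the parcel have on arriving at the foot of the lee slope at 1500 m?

17.8°C

700–1800 m, dry: Δz = 1.1 km ⇒ ΔT = -10.89°C; T = 10.21°C
1800–2900 m, saturated: Δz = 1.1 km ⇒ ΔT = -6.27°C; T = 3.94°C
2900–1500 m, dry descent: Δz = 1.4 km ⇒ ΔT = +13.86°C; T = 17.8°C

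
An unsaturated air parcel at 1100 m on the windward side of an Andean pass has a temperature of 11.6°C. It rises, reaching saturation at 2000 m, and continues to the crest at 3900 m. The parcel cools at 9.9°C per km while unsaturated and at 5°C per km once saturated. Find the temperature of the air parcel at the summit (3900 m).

-6.81°C

1100–2000 m, dry: Δz = 0.9 km ⇒ ΔT = -8.91°C; T = 2.69°C
2000–3900 m, saturated: Δz = 1.9 km ⇒ ΔT = -9.5°C; T = -6.81°C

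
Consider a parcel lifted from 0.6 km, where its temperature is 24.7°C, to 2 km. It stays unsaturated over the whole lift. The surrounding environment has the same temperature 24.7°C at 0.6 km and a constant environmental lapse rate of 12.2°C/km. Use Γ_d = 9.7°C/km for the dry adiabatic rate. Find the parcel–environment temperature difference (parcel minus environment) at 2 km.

+3.5°C (parcel warmer than environment)

Parcel:
  600 → 2000 m (dry, 9.7°C/km): ΔT = -9.7 × 1.4 = -13.58°C → T = 11.12°C
Environment:
  600 → 2000 m (environment, 12.2°C/km): ΔT = -12.2 × 1.4 = -17.08°C → T = 7.62°C
T_parcel − T_env = 11.12 − 7.62 = +3.5°C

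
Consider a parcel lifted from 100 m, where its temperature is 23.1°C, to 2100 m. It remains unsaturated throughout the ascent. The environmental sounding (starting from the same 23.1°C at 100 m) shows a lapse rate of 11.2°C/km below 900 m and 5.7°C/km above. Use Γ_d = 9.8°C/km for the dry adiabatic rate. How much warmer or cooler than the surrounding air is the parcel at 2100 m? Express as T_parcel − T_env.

-3.8°C (parcel cooler than environment)

Parcel:
  100–2100 m, dry: Δz = 2 km ⇒ ΔT = -19.6°C; T = 3.5°C
Environment:
  100–900 m, environment, lower layer: Δz = 0.8 km ⇒ ΔT = -8.96°C; T = 14.14°C
  900–2100 m, environment, upper layer: Δz = 1.2 km ⇒ ΔT = -6.84°C; T = 7.3°C
T_parcel − T_env = 3.5 − 7.3 = -3.8°C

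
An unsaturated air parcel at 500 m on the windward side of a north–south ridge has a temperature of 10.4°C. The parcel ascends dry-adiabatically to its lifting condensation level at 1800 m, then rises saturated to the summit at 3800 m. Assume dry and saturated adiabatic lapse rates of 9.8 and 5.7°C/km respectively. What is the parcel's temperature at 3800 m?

500 → 1800 m (dry, 9.8°C/km): ΔT = -9.8 × 1.3 = -12.74°C → T = -2.34°C
1800 → 3800 m (saturated, 5.7°C/km): ΔT = -5.7 × 2 = -11.4°C → T = -13.74°C

-13.74°C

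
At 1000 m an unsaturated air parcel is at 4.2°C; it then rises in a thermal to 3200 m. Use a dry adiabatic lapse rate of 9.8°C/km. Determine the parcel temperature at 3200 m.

1000 → 3200 m (dry adiabatic, 9.8°C/km): ΔT = -9.8 × 2.2 = -21.56°C → T = -17.36°C

-17.36°C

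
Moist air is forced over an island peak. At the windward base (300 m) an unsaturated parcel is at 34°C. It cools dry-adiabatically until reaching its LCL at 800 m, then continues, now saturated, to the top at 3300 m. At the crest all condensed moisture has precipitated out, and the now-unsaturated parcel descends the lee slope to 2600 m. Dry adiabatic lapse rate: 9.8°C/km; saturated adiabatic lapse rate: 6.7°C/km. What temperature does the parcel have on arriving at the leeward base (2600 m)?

Dry to 800 m: -9.8 × 0.5 km = -4.9°C, so T = 29.1°C.
Saturated to 3300 m: -6.7 × 2.5 km = -16.75°C, so T = 12.35°C.
Dry descent to 2600 m: +9.8 × 0.7 km = +6.86°C, so T = 19.21°C.

19.21°C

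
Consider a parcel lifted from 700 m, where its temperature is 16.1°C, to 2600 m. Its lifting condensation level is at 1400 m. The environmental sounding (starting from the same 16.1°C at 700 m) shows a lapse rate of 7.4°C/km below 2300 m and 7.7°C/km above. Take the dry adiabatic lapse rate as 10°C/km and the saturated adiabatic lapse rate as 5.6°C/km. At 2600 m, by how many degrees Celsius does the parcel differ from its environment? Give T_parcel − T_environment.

+0.43°C (parcel warmer than environment)

Parcel:
  From 700 m to 1400 m (dry): cools by 10 × 0.7 = 7°C, giving 9.1°C.
  From 1400 m to 2600 m (saturated): cools by 5.6 × 1.2 = 6.72°C, giving 2.38°C.
Environment:
  From 700 m to 2300 m (environment, lower layer): cools by 7.4 × 1.6 = 11.84°C, giving 4.26°C.
  From 2300 m to 2600 m (environment, upper layer): cools by 7.7 × 0.3 = 2.31°C, giving 1.95°C.
T_parcel − T_env = 2.38 − 1.95 = +0.43°C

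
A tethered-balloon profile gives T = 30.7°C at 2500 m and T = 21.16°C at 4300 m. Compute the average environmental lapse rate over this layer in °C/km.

5.3°C/km

Γ = −ΔT/Δz = (30.7 − 21.16) / (4300 − 2500) m
  = 9.54°C / 1.8 km = 5.3°C/km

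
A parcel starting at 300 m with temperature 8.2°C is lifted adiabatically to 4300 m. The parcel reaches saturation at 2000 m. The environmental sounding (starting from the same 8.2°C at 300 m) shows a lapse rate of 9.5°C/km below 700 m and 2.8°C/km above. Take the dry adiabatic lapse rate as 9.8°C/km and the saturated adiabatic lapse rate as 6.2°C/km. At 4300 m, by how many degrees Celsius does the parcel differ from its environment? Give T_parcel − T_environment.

Parcel:
  Dry to 2000 m: -9.8 × 1.7 km = -16.66°C, so T = -8.46°C.
  Saturated to 4300 m: -6.2 × 2.3 km = -14.26°C, so T = -22.72°C.
Environment:
  Environment, lower layer to 700 m: -9.5 × 0.4 km = -3.8°C, so T = 4.4°C.
  Environment, upper layer to 4300 m: -2.8 × 3.6 km = -10.08°C, so T = -5.68°C.
T_parcel − T_env = -22.72 − (-5.68) = -17.04°C

-17.04°C (parcel cooler than environment)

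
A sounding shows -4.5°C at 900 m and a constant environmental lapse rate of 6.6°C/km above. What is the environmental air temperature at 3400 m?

-21°C

900–3400 m, environmental: Δz = 2.5 km ⇒ ΔT = -16.5°C; T = -21°C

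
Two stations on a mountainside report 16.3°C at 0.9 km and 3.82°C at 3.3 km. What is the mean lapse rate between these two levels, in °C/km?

Γ = −ΔT/Δz = (16.3 − 3.82) / (3300 − 900) m
  = 12.48°C / 2.4 km = 5.2°C/km

5.2°C/km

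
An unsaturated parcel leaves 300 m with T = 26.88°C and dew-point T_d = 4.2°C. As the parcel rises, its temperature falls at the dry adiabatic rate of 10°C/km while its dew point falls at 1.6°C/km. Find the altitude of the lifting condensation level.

3000 m

T and T_d converge at 10 − 1.6 = 8.4°C per km
Height above start = (26.88 − 4.2) / 8.4 = 2.7 km
LCL altitude = 300 m + 2700 m = 3000 m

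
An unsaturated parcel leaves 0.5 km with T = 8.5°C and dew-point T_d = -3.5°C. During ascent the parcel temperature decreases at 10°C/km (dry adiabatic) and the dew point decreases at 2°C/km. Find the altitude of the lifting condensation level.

2 km

T and T_d converge at 10 − 2 = 8°C per km
Height above start = (8.5 − (-3.5)) / 8 = 1.5 km
LCL altitude = 500 m + 1500 m = 2000 m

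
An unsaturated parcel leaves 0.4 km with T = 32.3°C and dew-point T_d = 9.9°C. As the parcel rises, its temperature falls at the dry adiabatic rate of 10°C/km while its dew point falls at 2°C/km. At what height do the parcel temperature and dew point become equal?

3.2 km

T and T_d converge at 10 − 2 = 8°C per km
Height above start = (32.3 − 9.9) / 8 = 2.8 km
LCL altitude = 400 m + 2800 m = 3200 m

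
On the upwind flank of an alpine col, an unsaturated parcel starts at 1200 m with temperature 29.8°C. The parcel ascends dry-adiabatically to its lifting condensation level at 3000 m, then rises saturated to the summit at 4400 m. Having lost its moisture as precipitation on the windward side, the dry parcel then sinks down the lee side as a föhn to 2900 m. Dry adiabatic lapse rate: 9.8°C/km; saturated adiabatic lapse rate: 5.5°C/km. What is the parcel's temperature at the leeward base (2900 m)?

19.16°C

1200–3000 m, dry: Δz = 1.8 km ⇒ ΔT = -17.64°C; T = 12.16°C
3000–4400 m, saturated: Δz = 1.4 km ⇒ ΔT = -7.7°C; T = 4.46°C
4400–2900 m, dry descent: Δz = 1.5 km ⇒ ΔT = +14.7°C; T = 19.16°C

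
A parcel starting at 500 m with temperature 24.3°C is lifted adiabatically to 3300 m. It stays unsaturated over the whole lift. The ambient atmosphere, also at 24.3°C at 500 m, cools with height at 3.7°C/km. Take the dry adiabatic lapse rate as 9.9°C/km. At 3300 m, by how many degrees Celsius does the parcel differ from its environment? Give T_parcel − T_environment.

Parcel:
  From 500 m to 3300 m (dry): cools by 9.9 × 2.8 = 27.72°C, giving -3.42°C.
Environment:
  From 500 m to 3300 m (environment): cools by 3.7 × 2.8 = 10.36°C, giving 13.94°C.
T_parcel − T_env = -3.42 − 13.94 = -17.36°C

-17.36°C (parcel cooler than environment)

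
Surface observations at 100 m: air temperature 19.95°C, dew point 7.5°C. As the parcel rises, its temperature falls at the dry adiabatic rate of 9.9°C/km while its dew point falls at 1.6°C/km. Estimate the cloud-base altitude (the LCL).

T and T_d converge at 9.9 − 1.6 = 8.3°C per km
Height above start = (19.95 − 7.5) / 8.3 = 1.5 km
LCL altitude = 100 m + 1500 m = 1600 m

1600 m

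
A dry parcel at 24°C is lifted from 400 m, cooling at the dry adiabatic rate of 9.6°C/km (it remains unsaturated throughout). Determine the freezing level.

Height above start = (24 − 0) / 9.6 = 2.5 km
Altitude = 400 m + 2500 m = 2900 m

2900 m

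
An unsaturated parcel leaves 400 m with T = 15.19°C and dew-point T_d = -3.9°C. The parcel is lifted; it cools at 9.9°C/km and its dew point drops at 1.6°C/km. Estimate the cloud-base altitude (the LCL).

T and T_d converge at 9.9 − 1.6 = 8.3°C per km
Height above start = (15.19 − (-3.9)) / 8.3 = 2.3 km
LCL altitude = 400 m + 2300 m = 2700 m

2700 m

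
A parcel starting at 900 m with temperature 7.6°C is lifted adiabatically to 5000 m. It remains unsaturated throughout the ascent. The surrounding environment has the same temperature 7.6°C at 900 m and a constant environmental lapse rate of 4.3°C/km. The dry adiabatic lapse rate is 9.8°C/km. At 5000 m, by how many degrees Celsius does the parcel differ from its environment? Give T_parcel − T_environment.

Parcel:
  900–5000 m, dry: Δz = 4.1 km ⇒ ΔT = -40.18°C; T = -32.58°C
Environment:
  900–5000 m, environment: Δz = 4.1 km ⇒ ΔT = -17.63°C; T = -10.03°C
T_parcel − T_env = -32.58 − (-10.03) = -22.55°C

-22.55°C (parcel cooler than environment)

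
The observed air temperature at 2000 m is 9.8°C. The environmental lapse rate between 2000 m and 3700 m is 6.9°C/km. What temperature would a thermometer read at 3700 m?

-1.93°C

2000–3700 m, environmental: Δz = 1.7 km ⇒ ΔT = -11.73°C; T = -1.93°C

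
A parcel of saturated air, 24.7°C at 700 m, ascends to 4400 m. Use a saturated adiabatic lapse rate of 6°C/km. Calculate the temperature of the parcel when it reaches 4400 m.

From 700 m to 4400 m (saturated adiabatic): cools by 6 × 3.7 = 22.2°C, giving 2.5°C.

2.5°C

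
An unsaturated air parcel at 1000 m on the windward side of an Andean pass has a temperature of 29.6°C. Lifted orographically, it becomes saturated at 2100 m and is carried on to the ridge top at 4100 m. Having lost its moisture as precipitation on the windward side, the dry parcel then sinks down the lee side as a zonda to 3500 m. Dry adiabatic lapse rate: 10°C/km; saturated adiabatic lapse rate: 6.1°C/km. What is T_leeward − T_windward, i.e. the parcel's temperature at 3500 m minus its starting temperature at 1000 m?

-17.2°C

Dry to 2100 m: -10 × 1.1 km = -11°C, so T = 18.6°C.
Saturated to 4100 m: -6.1 × 2 km = -12.2°C, so T = 6.4°C.
Dry descent to 3500 m: +10 × 0.6 km = +6°C, so T = 12.4°C.
Net change vs windward start: 12.4 − 29.6 = -17.2°C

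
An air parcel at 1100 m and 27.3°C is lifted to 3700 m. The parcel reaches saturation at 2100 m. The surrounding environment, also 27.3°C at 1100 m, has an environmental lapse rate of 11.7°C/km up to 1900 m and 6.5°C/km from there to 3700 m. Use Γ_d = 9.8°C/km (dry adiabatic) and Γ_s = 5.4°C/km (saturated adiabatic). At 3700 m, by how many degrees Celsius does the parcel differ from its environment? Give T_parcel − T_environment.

Parcel:
  From 1100 m to 2100 m (dry): cools by 9.8 × 1 = 9.8°C, giving 17.5°C.
  From 2100 m to 3700 m (saturated): cools by 5.4 × 1.6 = 8.64°C, giving 8.86°C.
Environment:
  From 1100 m to 1900 m (environment, lower layer): cools by 11.7 × 0.8 = 9.36°C, giving 17.94°C.
  From 1900 m to 3700 m (environment, upper layer): cools by 6.5 × 1.8 = 11.7°C, giving 6.24°C.
T_parcel − T_env = 8.86 − 6.24 = +2.62°C

+2.62°C (parcel warmer than environment)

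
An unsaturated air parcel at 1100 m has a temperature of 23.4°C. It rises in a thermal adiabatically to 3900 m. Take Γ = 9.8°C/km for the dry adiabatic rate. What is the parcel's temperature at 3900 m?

-4.04°C

From 1100 m to 3900 m (dry adiabatic): cools by 9.8 × 2.8 = 27.44°C, giving -4.04°C.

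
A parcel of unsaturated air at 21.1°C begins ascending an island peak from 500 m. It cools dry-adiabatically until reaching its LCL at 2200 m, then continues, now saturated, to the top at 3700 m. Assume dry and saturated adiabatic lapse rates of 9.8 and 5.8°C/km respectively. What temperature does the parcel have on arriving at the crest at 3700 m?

From 500 m to 2200 m (dry): cools by 9.8 × 1.7 = 16.66°C, giving 4.44°C.
From 2200 m to 3700 m (saturated): cools by 5.8 × 1.5 = 8.7°C, giving -4.26°C.

-4.26°C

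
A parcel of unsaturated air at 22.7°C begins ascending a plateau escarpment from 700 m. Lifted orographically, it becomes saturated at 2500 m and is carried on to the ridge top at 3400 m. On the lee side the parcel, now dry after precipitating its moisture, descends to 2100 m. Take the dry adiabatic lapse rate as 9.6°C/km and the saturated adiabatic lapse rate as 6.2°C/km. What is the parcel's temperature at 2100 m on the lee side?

From 700 m to 2500 m (dry): cools by 9.6 × 1.8 = 17.28°C, giving 5.42°C.
From 2500 m to 3400 m (saturated): cools by 6.2 × 0.9 = 5.58°C, giving -0.16°C.
From 3400 m to 2100 m (dry descent): warms by 9.6 × 1.3 = 12.48°C, giving 12.32°C.

12.32°C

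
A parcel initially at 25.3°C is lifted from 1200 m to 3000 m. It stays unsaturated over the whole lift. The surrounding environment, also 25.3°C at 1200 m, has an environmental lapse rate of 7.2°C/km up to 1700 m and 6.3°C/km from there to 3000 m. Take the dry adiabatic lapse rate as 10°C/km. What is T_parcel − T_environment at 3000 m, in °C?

Parcel:
  1200 → 3000 m (dry, 10°C/km): ΔT = -10 × 1.8 = -18°C → T = 7.3°C
Environment:
  1200 → 1700 m (environment, lower layer, 7.2°C/km): ΔT = -7.2 × 0.5 = -3.6°C → T = 21.7°C
  1700 → 3000 m (environment, upper layer, 6.3°C/km): ΔT = -6.3 × 1.3 = -8.19°C → T = 13.51°C
T_parcel − T_env = 7.3 − 13.51 = -6.21°C

-6.21°C (parcel cooler than environment)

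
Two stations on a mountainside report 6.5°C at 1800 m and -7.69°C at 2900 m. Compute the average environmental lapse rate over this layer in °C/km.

Γ = −ΔT/Δz = (6.5 − (-7.69)) / (2900 − 1800) m
  = 14.19°C / 1.1 km = 12.9°C/km

12.9°C/km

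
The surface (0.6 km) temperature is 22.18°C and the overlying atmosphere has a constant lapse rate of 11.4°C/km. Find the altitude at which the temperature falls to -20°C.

4.3 km

Height above start = (22.18 − (-20)) / 11.4 = 3.7 km
Altitude = 600 m + 3700 m = 4300 m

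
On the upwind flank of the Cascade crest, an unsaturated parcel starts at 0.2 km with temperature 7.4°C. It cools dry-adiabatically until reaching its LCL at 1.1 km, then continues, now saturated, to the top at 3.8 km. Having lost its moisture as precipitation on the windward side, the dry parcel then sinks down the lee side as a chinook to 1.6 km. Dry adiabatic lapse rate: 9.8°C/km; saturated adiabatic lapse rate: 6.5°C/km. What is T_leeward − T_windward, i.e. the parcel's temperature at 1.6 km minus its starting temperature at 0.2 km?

Dry to 1100 m: -9.8 × 0.9 km = -8.82°C, so T = -1.42°C.
Saturated to 3800 m: -6.5 × 2.7 km = -17.55°C, so T = -18.97°C.
Dry descent to 1600 m: +9.8 × 2.2 km = +21.56°C, so T = 2.59°C.
Net change vs windward start: 2.59 − 7.4 = -4.81°C

-4.81°C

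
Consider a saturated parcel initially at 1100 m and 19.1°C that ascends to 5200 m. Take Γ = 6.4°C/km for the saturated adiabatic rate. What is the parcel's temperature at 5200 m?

Saturated adiabatic to 5200 m: -6.4 × 4.1 km = -26.24°C, so T = -7.14°C.

-7.14°C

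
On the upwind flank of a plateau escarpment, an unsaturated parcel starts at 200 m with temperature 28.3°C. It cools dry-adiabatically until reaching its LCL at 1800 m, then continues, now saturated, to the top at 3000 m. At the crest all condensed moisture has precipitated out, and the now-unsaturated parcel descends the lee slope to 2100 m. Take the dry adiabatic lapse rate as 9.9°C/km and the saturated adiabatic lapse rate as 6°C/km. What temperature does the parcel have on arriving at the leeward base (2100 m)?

From 200 m to 1800 m (dry): cools by 9.9 × 1.6 = 15.84°C, giving 12.46°C.
From 1800 m to 3000 m (saturated): cools by 6 × 1.2 = 7.2°C, giving 5.26°C.
From 3000 m to 2100 m (dry descent): warms by 9.9 × 0.9 = 8.91°C, giving 14.17°C.

14.17°C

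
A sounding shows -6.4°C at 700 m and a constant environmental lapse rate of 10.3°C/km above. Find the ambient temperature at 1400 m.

-13.61°C

Environmental to 1400 m: -10.3 × 0.7 km = -7.21°C, so T = -13.61°C.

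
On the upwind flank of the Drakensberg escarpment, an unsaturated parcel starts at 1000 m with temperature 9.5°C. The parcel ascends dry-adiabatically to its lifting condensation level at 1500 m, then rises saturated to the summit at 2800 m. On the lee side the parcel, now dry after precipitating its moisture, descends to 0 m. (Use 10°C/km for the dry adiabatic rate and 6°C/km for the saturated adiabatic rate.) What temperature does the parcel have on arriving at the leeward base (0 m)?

24.7°C

From 1000 m to 1500 m (dry): cools by 10 × 0.5 = 5°C, giving 4.5°C.
From 1500 m to 2800 m (saturated): cools by 6 × 1.3 = 7.8°C, giving -3.3°C.
From 2800 m to 0 m (dry descent): warms by 10 × 2.8 = 28°C, giving 24.7°C.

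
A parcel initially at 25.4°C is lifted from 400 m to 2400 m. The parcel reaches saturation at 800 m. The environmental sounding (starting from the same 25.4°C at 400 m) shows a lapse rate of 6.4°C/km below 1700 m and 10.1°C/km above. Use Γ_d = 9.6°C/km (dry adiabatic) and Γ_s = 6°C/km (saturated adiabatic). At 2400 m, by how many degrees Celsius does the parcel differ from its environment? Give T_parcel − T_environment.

Parcel:
  400–800 m, dry: Δz = 0.4 km ⇒ ΔT = -3.84°C; T = 21.56°C
  800–2400 m, saturated: Δz = 1.6 km ⇒ ΔT = -9.6°C; T = 11.96°C
Environment:
  400–1700 m, environment, lower layer: Δz = 1.3 km ⇒ ΔT = -8.32°C; T = 17.08°C
  1700–2400 m, environment, upper layer: Δz = 0.7 km ⇒ ΔT = -7.07°C; T = 10.01°C
T_parcel − T_env = 11.96 − 10.01 = +1.95°C

+1.95°C (parcel warmer than environment)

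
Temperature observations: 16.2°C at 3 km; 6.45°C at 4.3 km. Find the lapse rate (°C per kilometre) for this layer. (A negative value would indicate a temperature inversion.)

Γ = −ΔT/Δz = (16.2 − 6.45) / (4300 − 3000) m
  = 9.75°C / 1.3 km = 7.5°C/km

7.5°C/km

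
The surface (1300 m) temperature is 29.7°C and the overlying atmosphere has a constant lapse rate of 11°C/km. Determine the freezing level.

Height above start = (29.7 − 0) / 11 = 2.7 km
Altitude = 1300 m + 2700 m = 4000 m

4000 m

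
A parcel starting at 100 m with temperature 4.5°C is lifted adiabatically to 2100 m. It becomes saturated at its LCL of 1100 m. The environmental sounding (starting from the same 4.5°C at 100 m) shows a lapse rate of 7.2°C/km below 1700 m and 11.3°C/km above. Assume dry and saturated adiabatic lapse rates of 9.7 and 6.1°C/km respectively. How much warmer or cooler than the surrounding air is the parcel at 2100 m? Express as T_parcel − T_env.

+0.24°C (parcel warmer than environment)

Parcel:
  Dry to 1100 m: -9.7 × 1 km = -9.7°C, so T = -5.2°C.
  Saturated to 2100 m: -6.1 × 1 km = -6.1°C, so T = -11.3°C.
Environment:
  Environment, lower layer to 1700 m: -7.2 × 1.6 km = -11.52°C, so T = -7.02°C.
  Environment, upper layer to 2100 m: -11.3 × 0.4 km = -4.52°C, so T = -11.54°C.
T_parcel − T_env = -11.3 − (-11.54) = +0.24°C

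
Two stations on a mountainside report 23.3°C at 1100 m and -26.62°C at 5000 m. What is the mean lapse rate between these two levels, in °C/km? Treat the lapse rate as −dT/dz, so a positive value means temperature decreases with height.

12.8°C/km

Γ = −ΔT/Δz = (23.3 − (-26.62)) / (5000 − 1100) m
  = 49.92°C / 3.9 km = 12.8°C/km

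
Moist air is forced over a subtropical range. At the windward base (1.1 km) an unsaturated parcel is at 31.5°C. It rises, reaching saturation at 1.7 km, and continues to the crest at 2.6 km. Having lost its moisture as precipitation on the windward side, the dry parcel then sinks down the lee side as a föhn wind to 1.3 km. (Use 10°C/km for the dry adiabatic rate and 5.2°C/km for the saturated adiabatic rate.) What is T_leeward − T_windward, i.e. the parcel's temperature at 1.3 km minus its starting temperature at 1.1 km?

+2.32°C

From 1100 m to 1700 m (dry): cools by 10 × 0.6 = 6°C, giving 25.5°C.
From 1700 m to 2600 m (saturated): cools by 5.2 × 0.9 = 4.68°C, giving 20.82°C.
From 2600 m to 1300 m (dry descent): warms by 10 × 1.3 = 13°C, giving 33.82°C.
Net change vs windward start: 33.82 − 31.5 = +2.32°C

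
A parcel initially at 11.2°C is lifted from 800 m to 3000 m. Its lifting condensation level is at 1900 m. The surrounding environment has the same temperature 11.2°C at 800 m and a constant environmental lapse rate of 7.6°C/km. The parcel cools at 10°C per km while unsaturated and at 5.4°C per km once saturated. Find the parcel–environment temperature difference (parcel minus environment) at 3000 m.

-0.22°C (parcel cooler than environment)

Parcel:
  From 800 m to 1900 m (dry): cools by 10 × 1.1 = 11°C, giving 0.2°C.
  From 1900 m to 3000 m (saturated): cools by 5.4 × 1.1 = 5.94°C, giving -5.74°C.
Environment:
  From 800 m to 3000 m (environment): cools by 7.6 × 2.2 = 16.72°C, giving -5.52°C.
T_parcel − T_env = -5.74 − (-5.52) = -0.22°C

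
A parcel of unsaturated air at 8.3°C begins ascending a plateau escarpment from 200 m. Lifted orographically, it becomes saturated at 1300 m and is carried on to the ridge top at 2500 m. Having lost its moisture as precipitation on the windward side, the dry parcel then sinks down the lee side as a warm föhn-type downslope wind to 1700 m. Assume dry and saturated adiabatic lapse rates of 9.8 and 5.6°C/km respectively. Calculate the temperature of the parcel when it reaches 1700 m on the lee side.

-1.36°C

Dry to 1300 m: -9.8 × 1.1 km = -10.78°C, so T = -2.48°C.
Saturated to 2500 m: -5.6 × 1.2 km = -6.72°C, so T = -9.2°C.
Dry descent to 1700 m: +9.8 × 0.8 km = +7.84°C, so T = -1.36°C.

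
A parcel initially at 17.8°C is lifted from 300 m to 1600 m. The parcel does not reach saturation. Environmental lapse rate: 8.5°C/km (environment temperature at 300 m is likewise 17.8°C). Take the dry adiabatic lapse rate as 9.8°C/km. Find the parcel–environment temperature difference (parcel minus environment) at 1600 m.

Parcel:
  300–1600 m, dry: Δz = 1.3 km ⇒ ΔT = -12.74°C; T = 5.06°C
Environment:
  300–1600 m, environment: Δz = 1.3 km ⇒ ΔT = -11.05°C; T = 6.75°C
T_parcel − T_env = 5.06 − 6.75 = -1.69°C

-1.69°C (parcel cooler than environment)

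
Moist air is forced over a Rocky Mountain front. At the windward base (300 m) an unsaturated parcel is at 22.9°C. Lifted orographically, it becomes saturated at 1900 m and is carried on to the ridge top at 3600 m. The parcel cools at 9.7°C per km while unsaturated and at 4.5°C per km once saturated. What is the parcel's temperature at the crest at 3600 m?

-0.27°C

300 → 1900 m (dry, 9.7°C/km): ΔT = -9.7 × 1.6 = -15.52°C → T = 7.38°C
1900 → 3600 m (saturated, 4.5°C/km): ΔT = -4.5 × 1.7 = -7.65°C → T = -0.27°C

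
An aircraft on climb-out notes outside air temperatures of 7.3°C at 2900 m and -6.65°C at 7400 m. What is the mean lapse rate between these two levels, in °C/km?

Γ = −ΔT/Δz = (7.3 − (-6.65)) / (7400 − 2900) m
  = 13.95°C / 4.5 km = 3.1°C/km

3.1°C/km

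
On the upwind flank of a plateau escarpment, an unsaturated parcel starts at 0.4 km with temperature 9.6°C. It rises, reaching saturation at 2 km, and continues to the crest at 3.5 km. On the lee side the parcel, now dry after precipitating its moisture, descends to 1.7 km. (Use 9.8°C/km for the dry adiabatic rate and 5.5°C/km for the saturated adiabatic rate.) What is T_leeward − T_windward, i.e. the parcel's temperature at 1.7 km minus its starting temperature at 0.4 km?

Dry to 2000 m: -9.8 × 1.6 km = -15.68°C, so T = -6.08°C.
Saturated to 3500 m: -5.5 × 1.5 km = -8.25°C, so T = -14.33°C.
Dry descent to 1700 m: +9.8 × 1.8 km = +17.64°C, so T = 3.31°C.
Net change vs windward start: 3.31 − 9.6 = -6.29°C

-6.29°C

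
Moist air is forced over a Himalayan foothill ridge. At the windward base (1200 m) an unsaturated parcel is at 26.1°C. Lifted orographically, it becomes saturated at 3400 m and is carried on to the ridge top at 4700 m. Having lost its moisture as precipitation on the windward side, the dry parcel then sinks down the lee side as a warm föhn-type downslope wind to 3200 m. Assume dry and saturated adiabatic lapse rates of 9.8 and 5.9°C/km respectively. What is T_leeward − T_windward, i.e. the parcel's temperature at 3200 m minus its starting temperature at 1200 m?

1200 → 3400 m (dry, 9.8°C/km): ΔT = -9.8 × 2.2 = -21.56°C → T = 4.54°C
3400 → 4700 m (saturated, 5.9°C/km): ΔT = -5.9 × 1.3 = -7.67°C → T = -3.13°C
4700 → 3200 m (dry descent, 9.8°C/km): ΔT = +9.8 × 1.5 = +14.7°C → T = 11.57°C
Net change vs windward start: 11.57 − 26.1 = -14.53°C

-14.53°C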